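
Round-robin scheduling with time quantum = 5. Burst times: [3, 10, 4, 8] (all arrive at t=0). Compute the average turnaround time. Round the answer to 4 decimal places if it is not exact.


Time quantum = 5
Execution trace:
  J1 runs 3 units, time = 3
  J2 runs 5 units, time = 8
  J3 runs 4 units, time = 12
  J4 runs 5 units, time = 17
  J2 runs 5 units, time = 22
  J4 runs 3 units, time = 25
Finish times: [3, 22, 12, 25]
Average turnaround = 62/4 = 15.5

15.5


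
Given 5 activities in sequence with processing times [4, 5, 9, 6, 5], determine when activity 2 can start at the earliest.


Activity 2 starts after activities 1 through 1 complete.
Predecessor durations: [4]
ES = 4 = 4

4


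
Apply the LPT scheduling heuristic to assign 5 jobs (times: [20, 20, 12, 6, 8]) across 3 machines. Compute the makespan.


Sort jobs in decreasing order (LPT): [20, 20, 12, 8, 6]
Assign each job to the least loaded machine:
  Machine 1: jobs [20, 6], load = 26
  Machine 2: jobs [20], load = 20
  Machine 3: jobs [12, 8], load = 20
Makespan = max load = 26

26


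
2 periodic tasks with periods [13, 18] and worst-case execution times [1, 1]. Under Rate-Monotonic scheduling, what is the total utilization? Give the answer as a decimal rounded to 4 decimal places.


Compute individual utilizations (exact fractions):
  Task 1: C/T = 1/13 (approx. 0.0769)
  Task 2: C/T = 1/18 (approx. 0.0556)
Total utilization U = 1/13 + 1/18 = 31/234
Rounded to 4 decimal places: U = 0.1325
RM (Liu & Layland) bound for 2 tasks = 0.828427; compare with U = 31/234 (approx. 0.132479)
U <= bound, so schedulable by RM sufficient condition.

0.1325


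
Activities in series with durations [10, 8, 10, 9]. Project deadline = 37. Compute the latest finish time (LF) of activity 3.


LF(activity 3) = deadline - sum of successor durations
Successors: activities 4 through 4 with durations [9]
Sum of successor durations = 9
LF = 37 - 9 = 28

28


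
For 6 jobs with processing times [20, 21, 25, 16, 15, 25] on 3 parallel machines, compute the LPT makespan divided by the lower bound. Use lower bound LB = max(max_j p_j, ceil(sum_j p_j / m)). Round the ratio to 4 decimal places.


LPT order: [25, 25, 21, 20, 16, 15]
Machine loads after assignment: [41, 40, 41]
LPT makespan = 41
Lower bound = max(max_job, ceil(total/3)) = max(25, 41) = 41
Ratio = 41 / 41 = 1.0

1.0


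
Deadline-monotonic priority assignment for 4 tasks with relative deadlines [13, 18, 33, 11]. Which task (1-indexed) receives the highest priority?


Sort tasks by relative deadline (ascending):
  Task 4: deadline = 11
  Task 1: deadline = 13
  Task 2: deadline = 18
  Task 3: deadline = 33
Priority order (highest first): [4, 1, 2, 3]
Highest priority task = 4

4


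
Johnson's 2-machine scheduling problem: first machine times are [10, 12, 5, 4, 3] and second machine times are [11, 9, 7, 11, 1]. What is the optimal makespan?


Apply Johnson's rule:
  Group 1 (a <= b): [(4, 4, 11), (3, 5, 7), (1, 10, 11)]
  Group 2 (a > b): [(2, 12, 9), (5, 3, 1)]
Optimal job order: [4, 3, 1, 2, 5]
Schedule:
  Job 4: M1 done at 4, M2 done at 15
  Job 3: M1 done at 9, M2 done at 22
  Job 1: M1 done at 19, M2 done at 33
  Job 2: M1 done at 31, M2 done at 42
  Job 5: M1 done at 34, M2 done at 43
Makespan = 43

43


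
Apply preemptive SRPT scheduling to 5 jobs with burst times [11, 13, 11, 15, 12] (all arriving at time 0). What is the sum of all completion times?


Since all jobs arrive at t=0, SRPT equals SPT ordering.
SPT order: [11, 11, 12, 13, 15]
Completion times:
  Job 1: p=11, C=11
  Job 2: p=11, C=22
  Job 3: p=12, C=34
  Job 4: p=13, C=47
  Job 5: p=15, C=62
Total completion time = 11 + 22 + 34 + 47 + 62 = 176

176


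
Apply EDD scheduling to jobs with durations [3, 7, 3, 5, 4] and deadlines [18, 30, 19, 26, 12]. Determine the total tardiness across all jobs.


Sort by due date (EDD order): [(4, 12), (3, 18), (3, 19), (5, 26), (7, 30)]
Compute completion times and tardiness:
  Job 1: p=4, d=12, C=4, tardiness=max(0,4-12)=0
  Job 2: p=3, d=18, C=7, tardiness=max(0,7-18)=0
  Job 3: p=3, d=19, C=10, tardiness=max(0,10-19)=0
  Job 4: p=5, d=26, C=15, tardiness=max(0,15-26)=0
  Job 5: p=7, d=30, C=22, tardiness=max(0,22-30)=0
Total tardiness = 0

0


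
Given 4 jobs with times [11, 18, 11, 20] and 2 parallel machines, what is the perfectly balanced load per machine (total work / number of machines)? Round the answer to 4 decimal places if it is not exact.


Total processing time = 11 + 18 + 11 + 20 = 60
Number of machines = 2
Ideal balanced load = 60 / 2 = 30.0

30.0


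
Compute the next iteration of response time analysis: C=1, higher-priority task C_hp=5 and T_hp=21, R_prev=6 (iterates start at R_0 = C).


R_next = C + ceil(R_prev / T_hp) * C_hp
ceil(6 / 21) = ceil(0.2857) = 1
Interference = 1 * 5 = 5
R_next = 1 + 5 = 6
R_next = R_prev, so the iteration has converged (response time = 6).

6


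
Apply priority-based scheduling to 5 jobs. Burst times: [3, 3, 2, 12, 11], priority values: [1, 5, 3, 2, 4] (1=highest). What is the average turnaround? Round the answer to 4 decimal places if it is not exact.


Sort by priority (ascending = highest first):
Order: [(1, 3), (2, 12), (3, 2), (4, 11), (5, 3)]
Completion times:
  Priority 1, burst=3, C=3
  Priority 2, burst=12, C=15
  Priority 3, burst=2, C=17
  Priority 4, burst=11, C=28
  Priority 5, burst=3, C=31
Average turnaround = 94/5 = 18.8

18.8


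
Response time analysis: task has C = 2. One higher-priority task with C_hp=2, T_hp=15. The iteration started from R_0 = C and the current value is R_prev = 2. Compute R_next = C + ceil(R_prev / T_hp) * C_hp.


R_next = C + ceil(R_prev / T_hp) * C_hp
ceil(2 / 15) = ceil(0.1333) = 1
Interference = 1 * 2 = 2
R_next = 2 + 2 = 4

4


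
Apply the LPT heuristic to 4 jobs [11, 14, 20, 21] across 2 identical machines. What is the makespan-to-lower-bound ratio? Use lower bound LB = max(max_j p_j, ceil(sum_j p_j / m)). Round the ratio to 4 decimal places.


LPT order: [21, 20, 14, 11]
Machine loads after assignment: [32, 34]
LPT makespan = 34
Lower bound = max(max_job, ceil(total/2)) = max(21, 33) = 33
Ratio = 34 / 33 = 1.0303

1.0303


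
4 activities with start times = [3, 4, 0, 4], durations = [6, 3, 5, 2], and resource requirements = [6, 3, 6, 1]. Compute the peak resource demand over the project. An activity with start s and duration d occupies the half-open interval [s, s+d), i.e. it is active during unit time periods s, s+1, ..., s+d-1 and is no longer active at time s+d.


Each activity i is active on [start_i, start_i + duration_i).
Compute total resource usage per time slot:
  t=0: active resources = [6], total = 6
  t=1: active resources = [6], total = 6
  t=2: active resources = [6], total = 6
  t=3: active resources = [6, 6], total = 12
  t=4: active resources = [6, 3, 6, 1], total = 16
  t=5: active resources = [6, 3, 1], total = 10
  t=6: active resources = [6, 3], total = 9
  t=7: active resources = [6], total = 6
  t=8: active resources = [6], total = 6
Peak resource demand = 16

16


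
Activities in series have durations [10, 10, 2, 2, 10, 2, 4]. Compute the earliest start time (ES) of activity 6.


Activity 6 starts after activities 1 through 5 complete.
Predecessor durations: [10, 10, 2, 2, 10]
ES = 10 + 10 + 2 + 2 + 10 = 34

34


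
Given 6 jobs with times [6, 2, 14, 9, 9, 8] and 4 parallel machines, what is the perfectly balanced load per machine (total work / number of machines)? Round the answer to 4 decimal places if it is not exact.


Total processing time = 6 + 2 + 14 + 9 + 9 + 8 = 48
Number of machines = 4
Ideal balanced load = 48 / 4 = 12.0

12.0


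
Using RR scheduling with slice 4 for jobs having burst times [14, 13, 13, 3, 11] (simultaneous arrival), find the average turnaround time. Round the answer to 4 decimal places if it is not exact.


Time quantum = 4
Execution trace:
  J1 runs 4 units, time = 4
  J2 runs 4 units, time = 8
  J3 runs 4 units, time = 12
  J4 runs 3 units, time = 15
  J5 runs 4 units, time = 19
  J1 runs 4 units, time = 23
  J2 runs 4 units, time = 27
  J3 runs 4 units, time = 31
  J5 runs 4 units, time = 35
  J1 runs 4 units, time = 39
  J2 runs 4 units, time = 43
  J3 runs 4 units, time = 47
  J5 runs 3 units, time = 50
  J1 runs 2 units, time = 52
  J2 runs 1 units, time = 53
  J3 runs 1 units, time = 54
Finish times: [52, 53, 54, 15, 50]
Average turnaround = 224/5 = 44.8

44.8


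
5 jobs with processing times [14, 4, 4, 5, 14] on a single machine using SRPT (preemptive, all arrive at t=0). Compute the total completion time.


Since all jobs arrive at t=0, SRPT equals SPT ordering.
SPT order: [4, 4, 5, 14, 14]
Completion times:
  Job 1: p=4, C=4
  Job 2: p=4, C=8
  Job 3: p=5, C=13
  Job 4: p=14, C=27
  Job 5: p=14, C=41
Total completion time = 4 + 8 + 13 + 27 + 41 = 93

93


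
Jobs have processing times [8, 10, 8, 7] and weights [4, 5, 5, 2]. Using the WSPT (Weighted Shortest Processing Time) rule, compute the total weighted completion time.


Compute p/w ratios and sort ascending (WSPT): [(8, 5), (8, 4), (10, 5), (7, 2)]
Compute weighted completion times:
  Job (p=8,w=5): C=8, w*C=5*8=40
  Job (p=8,w=4): C=16, w*C=4*16=64
  Job (p=10,w=5): C=26, w*C=5*26=130
  Job (p=7,w=2): C=33, w*C=2*33=66
Total weighted completion time = 300

300


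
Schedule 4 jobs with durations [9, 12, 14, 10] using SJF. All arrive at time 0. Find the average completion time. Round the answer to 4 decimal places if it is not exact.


SJF order (ascending): [9, 10, 12, 14]
Completion times:
  Job 1: burst=9, C=9
  Job 2: burst=10, C=19
  Job 3: burst=12, C=31
  Job 4: burst=14, C=45
Average completion = 104/4 = 26.0

26.0


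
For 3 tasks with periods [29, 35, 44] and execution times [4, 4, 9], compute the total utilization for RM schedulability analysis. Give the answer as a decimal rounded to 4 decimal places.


Compute individual utilizations (exact fractions):
  Task 1: C/T = 4/29 (approx. 0.1379)
  Task 2: C/T = 4/35 (approx. 0.1143)
  Task 3: C/T = 9/44 (approx. 0.2045)
Total utilization U = 4/29 + 4/35 + 9/44 = 20399/44660
Rounded to 4 decimal places: U = 0.4568
RM (Liu & Layland) bound for 3 tasks = 0.779763; compare with U = 20399/44660 (approx. 0.456762)
U <= bound, so schedulable by RM sufficient condition.

0.4568


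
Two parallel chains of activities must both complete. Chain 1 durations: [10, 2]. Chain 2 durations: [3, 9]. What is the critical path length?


Path A total = 10 + 2 = 12
Path B total = 3 + 9 = 12
Critical path = longest path = max(12, 12) = 12

12


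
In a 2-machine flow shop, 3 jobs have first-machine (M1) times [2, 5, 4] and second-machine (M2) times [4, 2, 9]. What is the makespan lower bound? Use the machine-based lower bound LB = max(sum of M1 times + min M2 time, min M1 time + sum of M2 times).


LB1 = sum(M1 times) + min(M2 times) = 11 + 2 = 13
LB2 = min(M1 times) + sum(M2 times) = 2 + 15 = 17
Lower bound = max(LB1, LB2) = max(13, 17) = 17

17


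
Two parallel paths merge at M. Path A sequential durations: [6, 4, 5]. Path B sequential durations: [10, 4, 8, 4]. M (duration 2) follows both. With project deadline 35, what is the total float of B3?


Forward pass: ES(B3) = sum of predecessors on chain B = 14
EF = ES + duration = 14 + 8 = 22
Backward pass: LF(M) = deadline = 35; LS(M) = 35 - 2 = 33
LF(B3) = LS(M) - sum(successors on chain B) = 33 - 4 = 29
LS = LF - duration = 29 - 8 = 21
Total float = LS - ES = 21 - 14 = 7

7


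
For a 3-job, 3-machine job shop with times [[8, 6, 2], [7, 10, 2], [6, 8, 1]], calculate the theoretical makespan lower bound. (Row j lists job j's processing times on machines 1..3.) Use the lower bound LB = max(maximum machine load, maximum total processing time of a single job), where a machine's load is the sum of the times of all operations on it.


Machine loads:
  Machine 1: 8 + 7 + 6 = 21
  Machine 2: 6 + 10 + 8 = 24
  Machine 3: 2 + 2 + 1 = 5
Max machine load = 24
Job totals:
  Job 1: 16
  Job 2: 19
  Job 3: 15
Max job total = 19
Lower bound = max(24, 19) = 24

24


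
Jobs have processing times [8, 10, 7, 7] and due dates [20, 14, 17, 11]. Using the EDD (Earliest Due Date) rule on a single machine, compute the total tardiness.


Sort by due date (EDD order): [(7, 11), (10, 14), (7, 17), (8, 20)]
Compute completion times and tardiness:
  Job 1: p=7, d=11, C=7, tardiness=max(0,7-11)=0
  Job 2: p=10, d=14, C=17, tardiness=max(0,17-14)=3
  Job 3: p=7, d=17, C=24, tardiness=max(0,24-17)=7
  Job 4: p=8, d=20, C=32, tardiness=max(0,32-20)=12
Total tardiness = 22

22


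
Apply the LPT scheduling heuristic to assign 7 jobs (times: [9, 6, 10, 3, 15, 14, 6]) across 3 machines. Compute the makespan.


Sort jobs in decreasing order (LPT): [15, 14, 10, 9, 6, 6, 3]
Assign each job to the least loaded machine:
  Machine 1: jobs [15, 6], load = 21
  Machine 2: jobs [14, 6], load = 20
  Machine 3: jobs [10, 9, 3], load = 22
Makespan = max load = 22

22


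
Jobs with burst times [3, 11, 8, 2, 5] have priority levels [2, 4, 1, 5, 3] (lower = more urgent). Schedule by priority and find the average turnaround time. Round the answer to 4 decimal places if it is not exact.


Sort by priority (ascending = highest first):
Order: [(1, 8), (2, 3), (3, 5), (4, 11), (5, 2)]
Completion times:
  Priority 1, burst=8, C=8
  Priority 2, burst=3, C=11
  Priority 3, burst=5, C=16
  Priority 4, burst=11, C=27
  Priority 5, burst=2, C=29
Average turnaround = 91/5 = 18.2

18.2


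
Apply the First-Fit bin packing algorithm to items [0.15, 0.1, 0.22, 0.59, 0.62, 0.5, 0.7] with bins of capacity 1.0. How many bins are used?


Place items sequentially using First-Fit:
  Item 0.15 -> new Bin 1
  Item 0.1 -> Bin 1 (now 0.25)
  Item 0.22 -> Bin 1 (now 0.47)
  Item 0.59 -> new Bin 2
  Item 0.62 -> new Bin 3
  Item 0.5 -> Bin 1 (now 0.97)
  Item 0.7 -> new Bin 4
Total bins used = 4

4


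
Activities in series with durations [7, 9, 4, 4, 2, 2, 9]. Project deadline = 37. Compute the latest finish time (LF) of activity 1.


LF(activity 1) = deadline - sum of successor durations
Successors: activities 2 through 7 with durations [9, 4, 4, 2, 2, 9]
Sum of successor durations = 30
LF = 37 - 30 = 7

7


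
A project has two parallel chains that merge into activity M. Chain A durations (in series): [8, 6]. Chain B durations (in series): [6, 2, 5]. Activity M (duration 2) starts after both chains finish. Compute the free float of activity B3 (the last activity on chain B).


ES(B3) = sum of predecessors on chain B = 8
EF(B3) = ES + duration = 8 + 5 = 13
Successor of B3 is M. ES(M) = max(sum(A), sum(B)) = max(14, 13) = 14
Free float = ES(successor) - EF(current) = 14 - 13 = 1

1


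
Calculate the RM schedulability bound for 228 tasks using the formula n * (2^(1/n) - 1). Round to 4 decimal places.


Compute 2^(1/228) = 1.0030447451
Subtract 1: 1.0030447451 - 1 = 0.0030447451
Multiply by n: 228 * 0.0030447451 = 0.6942018828
Round to 4 dp: 0.6942

0.6942


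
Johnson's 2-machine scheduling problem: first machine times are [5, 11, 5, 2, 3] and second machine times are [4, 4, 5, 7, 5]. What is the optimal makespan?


Apply Johnson's rule:
  Group 1 (a <= b): [(4, 2, 7), (5, 3, 5), (3, 5, 5)]
  Group 2 (a > b): [(1, 5, 4), (2, 11, 4)]
Optimal job order: [4, 5, 3, 1, 2]
Schedule:
  Job 4: M1 done at 2, M2 done at 9
  Job 5: M1 done at 5, M2 done at 14
  Job 3: M1 done at 10, M2 done at 19
  Job 1: M1 done at 15, M2 done at 23
  Job 2: M1 done at 26, M2 done at 30
Makespan = 30

30


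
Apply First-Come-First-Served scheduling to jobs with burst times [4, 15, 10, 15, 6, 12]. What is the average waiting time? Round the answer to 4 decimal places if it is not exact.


FCFS order (as given): [4, 15, 10, 15, 6, 12]
Waiting times:
  Job 1: wait = 0
  Job 2: wait = 4
  Job 3: wait = 19
  Job 4: wait = 29
  Job 5: wait = 44
  Job 6: wait = 50
Sum of waiting times = 146
Average waiting time = 146/6 = 24.3333

24.3333


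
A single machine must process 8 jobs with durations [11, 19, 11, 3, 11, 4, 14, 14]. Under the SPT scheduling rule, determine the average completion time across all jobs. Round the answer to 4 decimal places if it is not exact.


Sort jobs by processing time (SPT order): [3, 4, 11, 11, 11, 14, 14, 19]
Compute completion times sequentially:
  Job 1: processing = 3, completes at 3
  Job 2: processing = 4, completes at 7
  Job 3: processing = 11, completes at 18
  Job 4: processing = 11, completes at 29
  Job 5: processing = 11, completes at 40
  Job 6: processing = 14, completes at 54
  Job 7: processing = 14, completes at 68
  Job 8: processing = 19, completes at 87
Sum of completion times = 306
Average completion time = 306/8 = 38.25

38.25


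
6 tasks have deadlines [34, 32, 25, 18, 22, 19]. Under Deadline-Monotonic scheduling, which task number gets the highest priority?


Sort tasks by relative deadline (ascending):
  Task 4: deadline = 18
  Task 6: deadline = 19
  Task 5: deadline = 22
  Task 3: deadline = 25
  Task 2: deadline = 32
  Task 1: deadline = 34
Priority order (highest first): [4, 6, 5, 3, 2, 1]
Highest priority task = 4

4


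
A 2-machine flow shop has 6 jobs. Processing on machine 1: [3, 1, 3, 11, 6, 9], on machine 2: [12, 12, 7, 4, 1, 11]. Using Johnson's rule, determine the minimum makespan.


Apply Johnson's rule:
  Group 1 (a <= b): [(2, 1, 12), (1, 3, 12), (3, 3, 7), (6, 9, 11)]
  Group 2 (a > b): [(4, 11, 4), (5, 6, 1)]
Optimal job order: [2, 1, 3, 6, 4, 5]
Schedule:
  Job 2: M1 done at 1, M2 done at 13
  Job 1: M1 done at 4, M2 done at 25
  Job 3: M1 done at 7, M2 done at 32
  Job 6: M1 done at 16, M2 done at 43
  Job 4: M1 done at 27, M2 done at 47
  Job 5: M1 done at 33, M2 done at 48
Makespan = 48

48


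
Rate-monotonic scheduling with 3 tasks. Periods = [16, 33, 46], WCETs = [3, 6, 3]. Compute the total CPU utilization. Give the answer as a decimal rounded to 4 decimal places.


Compute individual utilizations (exact fractions):
  Task 1: C/T = 3/16 (approx. 0.1875)
  Task 2: C/T = 6/33 = 2/11 (approx. 0.1818)
  Task 3: C/T = 3/46 (approx. 0.0652)
Total utilization U = 3/16 + 2/11 + 3/46 = 1759/4048
Rounded to 4 decimal places: U = 0.4345
RM (Liu & Layland) bound for 3 tasks = 0.779763; compare with U = 1759/4048 (approx. 0.434536)
U <= bound, so schedulable by RM sufficient condition.

0.4345


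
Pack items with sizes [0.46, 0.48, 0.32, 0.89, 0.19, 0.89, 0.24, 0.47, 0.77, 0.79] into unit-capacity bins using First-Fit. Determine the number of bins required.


Place items sequentially using First-Fit:
  Item 0.46 -> new Bin 1
  Item 0.48 -> Bin 1 (now 0.94)
  Item 0.32 -> new Bin 2
  Item 0.89 -> new Bin 3
  Item 0.19 -> Bin 2 (now 0.51)
  Item 0.89 -> new Bin 4
  Item 0.24 -> Bin 2 (now 0.75)
  Item 0.47 -> new Bin 5
  Item 0.77 -> new Bin 6
  Item 0.79 -> new Bin 7
Total bins used = 7

7


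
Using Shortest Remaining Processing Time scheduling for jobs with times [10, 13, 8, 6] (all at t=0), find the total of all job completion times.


Since all jobs arrive at t=0, SRPT equals SPT ordering.
SPT order: [6, 8, 10, 13]
Completion times:
  Job 1: p=6, C=6
  Job 2: p=8, C=14
  Job 3: p=10, C=24
  Job 4: p=13, C=37
Total completion time = 6 + 14 + 24 + 37 = 81

81


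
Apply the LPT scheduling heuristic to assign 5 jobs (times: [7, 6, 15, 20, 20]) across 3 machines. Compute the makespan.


Sort jobs in decreasing order (LPT): [20, 20, 15, 7, 6]
Assign each job to the least loaded machine:
  Machine 1: jobs [20, 6], load = 26
  Machine 2: jobs [20], load = 20
  Machine 3: jobs [15, 7], load = 22
Makespan = max load = 26

26


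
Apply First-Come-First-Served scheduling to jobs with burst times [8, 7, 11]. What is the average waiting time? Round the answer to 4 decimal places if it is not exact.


FCFS order (as given): [8, 7, 11]
Waiting times:
  Job 1: wait = 0
  Job 2: wait = 8
  Job 3: wait = 15
Sum of waiting times = 23
Average waiting time = 23/3 = 7.6667

7.6667


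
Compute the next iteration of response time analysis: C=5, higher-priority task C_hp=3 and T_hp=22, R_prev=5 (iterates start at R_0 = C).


R_next = C + ceil(R_prev / T_hp) * C_hp
ceil(5 / 22) = ceil(0.2273) = 1
Interference = 1 * 3 = 3
R_next = 5 + 3 = 8

8


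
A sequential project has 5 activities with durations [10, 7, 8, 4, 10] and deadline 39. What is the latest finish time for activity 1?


LF(activity 1) = deadline - sum of successor durations
Successors: activities 2 through 5 with durations [7, 8, 4, 10]
Sum of successor durations = 29
LF = 39 - 29 = 10

10


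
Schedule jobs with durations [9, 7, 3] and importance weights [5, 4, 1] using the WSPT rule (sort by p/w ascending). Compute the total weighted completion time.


Compute p/w ratios and sort ascending (WSPT): [(7, 4), (9, 5), (3, 1)]
Compute weighted completion times:
  Job (p=7,w=4): C=7, w*C=4*7=28
  Job (p=9,w=5): C=16, w*C=5*16=80
  Job (p=3,w=1): C=19, w*C=1*19=19
Total weighted completion time = 127

127


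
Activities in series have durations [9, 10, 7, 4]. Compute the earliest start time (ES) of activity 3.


Activity 3 starts after activities 1 through 2 complete.
Predecessor durations: [9, 10]
ES = 9 + 10 = 19

19


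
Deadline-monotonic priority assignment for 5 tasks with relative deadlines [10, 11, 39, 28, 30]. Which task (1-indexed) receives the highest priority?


Sort tasks by relative deadline (ascending):
  Task 1: deadline = 10
  Task 2: deadline = 11
  Task 4: deadline = 28
  Task 5: deadline = 30
  Task 3: deadline = 39
Priority order (highest first): [1, 2, 4, 5, 3]
Highest priority task = 1

1


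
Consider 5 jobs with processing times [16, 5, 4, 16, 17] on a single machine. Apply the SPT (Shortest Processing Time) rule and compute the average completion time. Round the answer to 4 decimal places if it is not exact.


Sort jobs by processing time (SPT order): [4, 5, 16, 16, 17]
Compute completion times sequentially:
  Job 1: processing = 4, completes at 4
  Job 2: processing = 5, completes at 9
  Job 3: processing = 16, completes at 25
  Job 4: processing = 16, completes at 41
  Job 5: processing = 17, completes at 58
Sum of completion times = 137
Average completion time = 137/5 = 27.4

27.4


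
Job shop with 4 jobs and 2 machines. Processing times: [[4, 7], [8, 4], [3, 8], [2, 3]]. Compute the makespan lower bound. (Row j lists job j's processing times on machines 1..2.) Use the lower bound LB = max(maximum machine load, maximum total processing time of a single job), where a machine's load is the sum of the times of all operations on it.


Machine loads:
  Machine 1: 4 + 8 + 3 + 2 = 17
  Machine 2: 7 + 4 + 8 + 3 = 22
Max machine load = 22
Job totals:
  Job 1: 11
  Job 2: 12
  Job 3: 11
  Job 4: 5
Max job total = 12
Lower bound = max(22, 12) = 22

22


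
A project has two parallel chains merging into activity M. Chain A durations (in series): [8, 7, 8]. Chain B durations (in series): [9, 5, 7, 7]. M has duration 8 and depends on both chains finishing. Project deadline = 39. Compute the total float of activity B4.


Forward pass: ES(B4) = sum of predecessors on chain B = 21
EF = ES + duration = 21 + 7 = 28
Backward pass: LF(M) = deadline = 39; LS(M) = 39 - 8 = 31
LF(B4) = LS(M) - sum(successors on chain B) = 31 - 0 = 31
LS = LF - duration = 31 - 7 = 24
Total float = LS - ES = 24 - 21 = 3

3


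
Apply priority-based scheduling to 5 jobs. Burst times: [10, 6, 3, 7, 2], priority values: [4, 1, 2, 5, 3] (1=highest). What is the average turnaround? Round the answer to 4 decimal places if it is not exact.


Sort by priority (ascending = highest first):
Order: [(1, 6), (2, 3), (3, 2), (4, 10), (5, 7)]
Completion times:
  Priority 1, burst=6, C=6
  Priority 2, burst=3, C=9
  Priority 3, burst=2, C=11
  Priority 4, burst=10, C=21
  Priority 5, burst=7, C=28
Average turnaround = 75/5 = 15.0

15.0


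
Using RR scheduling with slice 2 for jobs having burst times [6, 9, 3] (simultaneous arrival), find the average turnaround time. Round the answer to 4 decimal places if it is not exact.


Time quantum = 2
Execution trace:
  J1 runs 2 units, time = 2
  J2 runs 2 units, time = 4
  J3 runs 2 units, time = 6
  J1 runs 2 units, time = 8
  J2 runs 2 units, time = 10
  J3 runs 1 units, time = 11
  J1 runs 2 units, time = 13
  J2 runs 2 units, time = 15
  J2 runs 2 units, time = 17
  J2 runs 1 units, time = 18
Finish times: [13, 18, 11]
Average turnaround = 42/3 = 14.0

14.0


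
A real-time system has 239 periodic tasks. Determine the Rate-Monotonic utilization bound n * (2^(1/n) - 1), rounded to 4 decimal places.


Compute 2^(1/239) = 1.0029044070
Subtract 1: 1.0029044070 - 1 = 0.0029044070
Multiply by n: 239 * 0.0029044070 = 0.6941532730
Round to 4 dp: 0.6942

0.6942


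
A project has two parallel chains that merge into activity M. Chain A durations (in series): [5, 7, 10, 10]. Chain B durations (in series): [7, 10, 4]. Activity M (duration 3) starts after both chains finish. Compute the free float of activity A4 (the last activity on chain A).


ES(A4) = sum of predecessors on chain A = 22
EF(A4) = ES + duration = 22 + 10 = 32
Successor of A4 is M. ES(M) = max(sum(A), sum(B)) = max(32, 21) = 32
Free float = ES(successor) - EF(current) = 32 - 32 = 0

0


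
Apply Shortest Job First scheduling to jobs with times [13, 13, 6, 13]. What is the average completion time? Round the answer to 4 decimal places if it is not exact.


SJF order (ascending): [6, 13, 13, 13]
Completion times:
  Job 1: burst=6, C=6
  Job 2: burst=13, C=19
  Job 3: burst=13, C=32
  Job 4: burst=13, C=45
Average completion = 102/4 = 25.5

25.5


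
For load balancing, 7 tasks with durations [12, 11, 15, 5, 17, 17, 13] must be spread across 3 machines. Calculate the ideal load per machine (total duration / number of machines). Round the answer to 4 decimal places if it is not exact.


Total processing time = 12 + 11 + 15 + 5 + 17 + 17 + 13 = 90
Number of machines = 3
Ideal balanced load = 90 / 3 = 30.0

30.0


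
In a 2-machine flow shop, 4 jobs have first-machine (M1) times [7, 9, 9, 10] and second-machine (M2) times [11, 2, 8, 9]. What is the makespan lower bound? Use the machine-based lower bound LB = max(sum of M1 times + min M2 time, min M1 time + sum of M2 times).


LB1 = sum(M1 times) + min(M2 times) = 35 + 2 = 37
LB2 = min(M1 times) + sum(M2 times) = 7 + 30 = 37
Lower bound = max(LB1, LB2) = max(37, 37) = 37

37


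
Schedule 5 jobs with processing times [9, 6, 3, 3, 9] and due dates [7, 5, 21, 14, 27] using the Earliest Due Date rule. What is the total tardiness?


Sort by due date (EDD order): [(6, 5), (9, 7), (3, 14), (3, 21), (9, 27)]
Compute completion times and tardiness:
  Job 1: p=6, d=5, C=6, tardiness=max(0,6-5)=1
  Job 2: p=9, d=7, C=15, tardiness=max(0,15-7)=8
  Job 3: p=3, d=14, C=18, tardiness=max(0,18-14)=4
  Job 4: p=3, d=21, C=21, tardiness=max(0,21-21)=0
  Job 5: p=9, d=27, C=30, tardiness=max(0,30-27)=3
Total tardiness = 16

16


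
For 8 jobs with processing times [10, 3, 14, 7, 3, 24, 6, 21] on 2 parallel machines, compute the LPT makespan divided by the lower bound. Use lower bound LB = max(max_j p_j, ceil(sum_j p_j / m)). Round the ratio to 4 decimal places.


LPT order: [24, 21, 14, 10, 7, 6, 3, 3]
Machine loads after assignment: [44, 44]
LPT makespan = 44
Lower bound = max(max_job, ceil(total/2)) = max(24, 44) = 44
Ratio = 44 / 44 = 1.0

1.0


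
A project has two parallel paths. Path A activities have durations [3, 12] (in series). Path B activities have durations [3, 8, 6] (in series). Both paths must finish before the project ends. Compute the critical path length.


Path A total = 3 + 12 = 15
Path B total = 3 + 8 + 6 = 17
Critical path = longest path = max(15, 17) = 17

17


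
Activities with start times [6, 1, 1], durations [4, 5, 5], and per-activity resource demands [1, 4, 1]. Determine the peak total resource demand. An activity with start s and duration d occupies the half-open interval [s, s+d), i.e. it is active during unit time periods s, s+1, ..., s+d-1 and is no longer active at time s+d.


Each activity i is active on [start_i, start_i + duration_i).
Compute total resource usage per time slot:
  t=0: active resources = [], total = 0
  t=1: active resources = [4, 1], total = 5
  t=2: active resources = [4, 1], total = 5
  t=3: active resources = [4, 1], total = 5
  t=4: active resources = [4, 1], total = 5
  t=5: active resources = [4, 1], total = 5
  t=6: active resources = [1], total = 1
  t=7: active resources = [1], total = 1
  t=8: active resources = [1], total = 1
  t=9: active resources = [1], total = 1
Peak resource demand = 5

5


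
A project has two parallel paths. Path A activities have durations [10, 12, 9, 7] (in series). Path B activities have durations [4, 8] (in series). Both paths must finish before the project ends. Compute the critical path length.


Path A total = 10 + 12 + 9 + 7 = 38
Path B total = 4 + 8 = 12
Critical path = longest path = max(38, 12) = 38

38


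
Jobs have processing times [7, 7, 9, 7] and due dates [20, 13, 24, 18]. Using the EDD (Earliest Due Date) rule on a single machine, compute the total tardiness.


Sort by due date (EDD order): [(7, 13), (7, 18), (7, 20), (9, 24)]
Compute completion times and tardiness:
  Job 1: p=7, d=13, C=7, tardiness=max(0,7-13)=0
  Job 2: p=7, d=18, C=14, tardiness=max(0,14-18)=0
  Job 3: p=7, d=20, C=21, tardiness=max(0,21-20)=1
  Job 4: p=9, d=24, C=30, tardiness=max(0,30-24)=6
Total tardiness = 7

7


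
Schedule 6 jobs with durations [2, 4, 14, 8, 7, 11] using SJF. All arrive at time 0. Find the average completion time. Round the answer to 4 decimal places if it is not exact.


SJF order (ascending): [2, 4, 7, 8, 11, 14]
Completion times:
  Job 1: burst=2, C=2
  Job 2: burst=4, C=6
  Job 3: burst=7, C=13
  Job 4: burst=8, C=21
  Job 5: burst=11, C=32
  Job 6: burst=14, C=46
Average completion = 120/6 = 20.0

20.0


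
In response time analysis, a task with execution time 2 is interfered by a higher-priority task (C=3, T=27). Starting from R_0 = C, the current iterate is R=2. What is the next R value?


R_next = C + ceil(R_prev / T_hp) * C_hp
ceil(2 / 27) = ceil(0.0741) = 1
Interference = 1 * 3 = 3
R_next = 2 + 3 = 5

5


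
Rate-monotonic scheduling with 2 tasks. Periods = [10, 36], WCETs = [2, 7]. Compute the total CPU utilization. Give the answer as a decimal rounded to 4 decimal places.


Compute individual utilizations (exact fractions):
  Task 1: C/T = 2/10 = 1/5 (approx. 0.2)
  Task 2: C/T = 7/36 (approx. 0.1944)
Total utilization U = 1/5 + 7/36 = 71/180
Rounded to 4 decimal places: U = 0.3944
RM (Liu & Layland) bound for 2 tasks = 0.828427; compare with U = 71/180 (approx. 0.394444)
U <= bound, so schedulable by RM sufficient condition.

0.3944


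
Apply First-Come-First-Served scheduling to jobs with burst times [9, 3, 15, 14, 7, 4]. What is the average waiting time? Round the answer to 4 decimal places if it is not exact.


FCFS order (as given): [9, 3, 15, 14, 7, 4]
Waiting times:
  Job 1: wait = 0
  Job 2: wait = 9
  Job 3: wait = 12
  Job 4: wait = 27
  Job 5: wait = 41
  Job 6: wait = 48
Sum of waiting times = 137
Average waiting time = 137/6 = 22.8333

22.8333


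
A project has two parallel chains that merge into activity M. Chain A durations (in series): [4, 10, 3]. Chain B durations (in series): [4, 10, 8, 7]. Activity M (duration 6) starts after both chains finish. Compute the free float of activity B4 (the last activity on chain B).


ES(B4) = sum of predecessors on chain B = 22
EF(B4) = ES + duration = 22 + 7 = 29
Successor of B4 is M. ES(M) = max(sum(A), sum(B)) = max(17, 29) = 29
Free float = ES(successor) - EF(current) = 29 - 29 = 0

0


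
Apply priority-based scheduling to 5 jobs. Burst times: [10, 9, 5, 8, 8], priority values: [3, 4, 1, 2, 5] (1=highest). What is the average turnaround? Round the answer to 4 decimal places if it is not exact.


Sort by priority (ascending = highest first):
Order: [(1, 5), (2, 8), (3, 10), (4, 9), (5, 8)]
Completion times:
  Priority 1, burst=5, C=5
  Priority 2, burst=8, C=13
  Priority 3, burst=10, C=23
  Priority 4, burst=9, C=32
  Priority 5, burst=8, C=40
Average turnaround = 113/5 = 22.6

22.6


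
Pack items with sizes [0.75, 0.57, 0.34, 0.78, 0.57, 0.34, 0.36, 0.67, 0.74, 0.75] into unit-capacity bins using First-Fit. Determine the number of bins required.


Place items sequentially using First-Fit:
  Item 0.75 -> new Bin 1
  Item 0.57 -> new Bin 2
  Item 0.34 -> Bin 2 (now 0.91)
  Item 0.78 -> new Bin 3
  Item 0.57 -> new Bin 4
  Item 0.34 -> Bin 4 (now 0.91)
  Item 0.36 -> new Bin 5
  Item 0.67 -> new Bin 6
  Item 0.74 -> new Bin 7
  Item 0.75 -> new Bin 8
Total bins used = 8

8


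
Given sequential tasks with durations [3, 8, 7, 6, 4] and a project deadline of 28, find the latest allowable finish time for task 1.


LF(activity 1) = deadline - sum of successor durations
Successors: activities 2 through 5 with durations [8, 7, 6, 4]
Sum of successor durations = 25
LF = 28 - 25 = 3

3


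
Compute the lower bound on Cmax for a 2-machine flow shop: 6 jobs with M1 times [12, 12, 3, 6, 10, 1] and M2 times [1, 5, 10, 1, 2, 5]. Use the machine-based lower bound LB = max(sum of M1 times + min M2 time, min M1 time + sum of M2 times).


LB1 = sum(M1 times) + min(M2 times) = 44 + 1 = 45
LB2 = min(M1 times) + sum(M2 times) = 1 + 24 = 25
Lower bound = max(LB1, LB2) = max(45, 25) = 45

45


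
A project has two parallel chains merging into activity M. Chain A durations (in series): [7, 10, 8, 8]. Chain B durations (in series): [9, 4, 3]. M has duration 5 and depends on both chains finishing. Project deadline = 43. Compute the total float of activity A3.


Forward pass: ES(A3) = sum of predecessors on chain A = 17
EF = ES + duration = 17 + 8 = 25
Backward pass: LF(M) = deadline = 43; LS(M) = 43 - 5 = 38
LF(A3) = LS(M) - sum(successors on chain A) = 38 - 8 = 30
LS = LF - duration = 30 - 8 = 22
Total float = LS - ES = 22 - 17 = 5

5


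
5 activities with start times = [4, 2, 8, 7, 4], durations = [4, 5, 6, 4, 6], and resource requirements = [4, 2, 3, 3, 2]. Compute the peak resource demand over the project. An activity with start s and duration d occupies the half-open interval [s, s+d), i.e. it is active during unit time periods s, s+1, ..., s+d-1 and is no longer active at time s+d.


Each activity i is active on [start_i, start_i + duration_i).
Compute total resource usage per time slot:
  t=0: active resources = [], total = 0
  t=1: active resources = [], total = 0
  t=2: active resources = [2], total = 2
  t=3: active resources = [2], total = 2
  t=4: active resources = [4, 2, 2], total = 8
  t=5: active resources = [4, 2, 2], total = 8
  t=6: active resources = [4, 2, 2], total = 8
  t=7: active resources = [4, 3, 2], total = 9
  t=8: active resources = [3, 3, 2], total = 8
  t=9: active resources = [3, 3, 2], total = 8
  t=10: active resources = [3, 3], total = 6
  t=11: active resources = [3], total = 3
  t=12: active resources = [3], total = 3
  t=13: active resources = [3], total = 3
Peak resource demand = 9

9


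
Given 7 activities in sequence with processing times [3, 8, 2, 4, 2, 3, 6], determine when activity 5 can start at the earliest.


Activity 5 starts after activities 1 through 4 complete.
Predecessor durations: [3, 8, 2, 4]
ES = 3 + 8 + 2 + 4 = 17

17


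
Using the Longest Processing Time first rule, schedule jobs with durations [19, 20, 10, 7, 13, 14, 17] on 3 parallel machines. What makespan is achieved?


Sort jobs in decreasing order (LPT): [20, 19, 17, 14, 13, 10, 7]
Assign each job to the least loaded machine:
  Machine 1: jobs [20, 10, 7], load = 37
  Machine 2: jobs [19, 13], load = 32
  Machine 3: jobs [17, 14], load = 31
Makespan = max load = 37

37


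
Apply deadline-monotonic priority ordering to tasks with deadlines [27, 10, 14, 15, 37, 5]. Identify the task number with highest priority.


Sort tasks by relative deadline (ascending):
  Task 6: deadline = 5
  Task 2: deadline = 10
  Task 3: deadline = 14
  Task 4: deadline = 15
  Task 1: deadline = 27
  Task 5: deadline = 37
Priority order (highest first): [6, 2, 3, 4, 1, 5]
Highest priority task = 6

6


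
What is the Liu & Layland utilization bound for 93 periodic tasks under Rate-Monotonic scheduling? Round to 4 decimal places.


Compute 2^(1/93) = 1.0074810397
Subtract 1: 1.0074810397 - 1 = 0.0074810397
Multiply by n: 93 * 0.0074810397 = 0.6957366921
Round to 4 dp: 0.6957

0.6957


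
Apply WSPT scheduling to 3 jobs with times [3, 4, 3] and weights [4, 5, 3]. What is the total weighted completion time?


Compute p/w ratios and sort ascending (WSPT): [(3, 4), (4, 5), (3, 3)]
Compute weighted completion times:
  Job (p=3,w=4): C=3, w*C=4*3=12
  Job (p=4,w=5): C=7, w*C=5*7=35
  Job (p=3,w=3): C=10, w*C=3*10=30
Total weighted completion time = 77

77


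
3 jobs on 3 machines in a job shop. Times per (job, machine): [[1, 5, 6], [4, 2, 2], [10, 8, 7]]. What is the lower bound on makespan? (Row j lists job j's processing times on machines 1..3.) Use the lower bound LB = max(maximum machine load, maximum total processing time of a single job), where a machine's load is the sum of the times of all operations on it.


Machine loads:
  Machine 1: 1 + 4 + 10 = 15
  Machine 2: 5 + 2 + 8 = 15
  Machine 3: 6 + 2 + 7 = 15
Max machine load = 15
Job totals:
  Job 1: 12
  Job 2: 8
  Job 3: 25
Max job total = 25
Lower bound = max(15, 25) = 25

25


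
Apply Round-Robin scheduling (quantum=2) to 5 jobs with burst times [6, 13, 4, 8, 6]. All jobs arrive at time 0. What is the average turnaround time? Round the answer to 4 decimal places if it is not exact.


Time quantum = 2
Execution trace:
  J1 runs 2 units, time = 2
  J2 runs 2 units, time = 4
  J3 runs 2 units, time = 6
  J4 runs 2 units, time = 8
  J5 runs 2 units, time = 10
  J1 runs 2 units, time = 12
  J2 runs 2 units, time = 14
  J3 runs 2 units, time = 16
  J4 runs 2 units, time = 18
  J5 runs 2 units, time = 20
  J1 runs 2 units, time = 22
  J2 runs 2 units, time = 24
  J4 runs 2 units, time = 26
  J5 runs 2 units, time = 28
  J2 runs 2 units, time = 30
  J4 runs 2 units, time = 32
  J2 runs 2 units, time = 34
  J2 runs 2 units, time = 36
  J2 runs 1 units, time = 37
Finish times: [22, 37, 16, 32, 28]
Average turnaround = 135/5 = 27.0

27.0


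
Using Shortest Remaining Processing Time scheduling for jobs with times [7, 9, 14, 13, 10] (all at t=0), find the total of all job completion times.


Since all jobs arrive at t=0, SRPT equals SPT ordering.
SPT order: [7, 9, 10, 13, 14]
Completion times:
  Job 1: p=7, C=7
  Job 2: p=9, C=16
  Job 3: p=10, C=26
  Job 4: p=13, C=39
  Job 5: p=14, C=53
Total completion time = 7 + 16 + 26 + 39 + 53 = 141

141


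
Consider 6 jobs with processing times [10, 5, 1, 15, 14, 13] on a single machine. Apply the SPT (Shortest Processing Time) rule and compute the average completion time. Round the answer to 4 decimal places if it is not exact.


Sort jobs by processing time (SPT order): [1, 5, 10, 13, 14, 15]
Compute completion times sequentially:
  Job 1: processing = 1, completes at 1
  Job 2: processing = 5, completes at 6
  Job 3: processing = 10, completes at 16
  Job 4: processing = 13, completes at 29
  Job 5: processing = 14, completes at 43
  Job 6: processing = 15, completes at 58
Sum of completion times = 153
Average completion time = 153/6 = 25.5

25.5


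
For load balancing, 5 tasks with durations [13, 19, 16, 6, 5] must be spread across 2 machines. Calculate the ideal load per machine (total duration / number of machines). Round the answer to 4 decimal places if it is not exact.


Total processing time = 13 + 19 + 16 + 6 + 5 = 59
Number of machines = 2
Ideal balanced load = 59 / 2 = 29.5

29.5


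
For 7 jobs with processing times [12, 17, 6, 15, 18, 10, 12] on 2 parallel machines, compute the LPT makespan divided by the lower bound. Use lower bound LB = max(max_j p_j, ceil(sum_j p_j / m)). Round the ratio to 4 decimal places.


LPT order: [18, 17, 15, 12, 12, 10, 6]
Machine loads after assignment: [48, 42]
LPT makespan = 48
Lower bound = max(max_job, ceil(total/2)) = max(18, 45) = 45
Ratio = 48 / 45 = 1.0667

1.0667
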